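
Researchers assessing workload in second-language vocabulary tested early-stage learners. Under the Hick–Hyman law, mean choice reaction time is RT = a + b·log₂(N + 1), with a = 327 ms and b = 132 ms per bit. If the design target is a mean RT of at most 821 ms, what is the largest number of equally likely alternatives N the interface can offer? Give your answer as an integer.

12

Set 327 + 132·log₂(N + 1) ≤ 821.
log₂(N + 1) ≤ (821 − 327) / 132 = 3.7424.
N + 1 ≤ 2^3.7424 = 13.3837.
N ≤ 12.3837, so the largest integer N is 12.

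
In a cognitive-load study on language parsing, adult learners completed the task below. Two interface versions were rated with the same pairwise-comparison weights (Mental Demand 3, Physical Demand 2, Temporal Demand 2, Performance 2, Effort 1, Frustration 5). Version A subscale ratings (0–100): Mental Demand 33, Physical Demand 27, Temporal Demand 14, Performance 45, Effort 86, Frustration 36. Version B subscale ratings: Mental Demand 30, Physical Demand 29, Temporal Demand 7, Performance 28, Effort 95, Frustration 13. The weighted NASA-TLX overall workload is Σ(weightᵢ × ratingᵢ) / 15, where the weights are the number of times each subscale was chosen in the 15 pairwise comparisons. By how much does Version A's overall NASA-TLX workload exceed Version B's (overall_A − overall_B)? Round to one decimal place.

10.6

Version A weighted sum = 3·33 + 2·27 + 2·14 + 2·45 + 1·86 + 5·36 = 99 + 54 + 28 + 90 + 86 + 180 = 537; overall_A = 537/15 = 35.8000.
Version B weighted sum = 3·30 + 2·29 + 2·7 + 2·28 + 1·95 + 5·13 = 90 + 58 + 14 + 56 + 95 + 65 = 378; overall_B = 378/15 = 25.2000.
Difference = 35.8000 − 25.2000 = 10.6000 ≈ 10.6.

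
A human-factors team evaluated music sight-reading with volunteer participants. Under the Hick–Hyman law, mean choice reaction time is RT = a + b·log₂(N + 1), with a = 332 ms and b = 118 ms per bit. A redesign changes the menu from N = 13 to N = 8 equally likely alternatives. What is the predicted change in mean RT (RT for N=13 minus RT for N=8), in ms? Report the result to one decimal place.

75.2

RT(13) = 332 + 118·log₂(14) = 332 + 118·3.8074 = 781.2732 ms.
RT(8) = 332 + 118·log₂(9) = 332 + 118·3.1699 = 706.0482 ms.
Difference = 781.2732 − 706.0482 = 75.2250 ≈ 75.2 ms.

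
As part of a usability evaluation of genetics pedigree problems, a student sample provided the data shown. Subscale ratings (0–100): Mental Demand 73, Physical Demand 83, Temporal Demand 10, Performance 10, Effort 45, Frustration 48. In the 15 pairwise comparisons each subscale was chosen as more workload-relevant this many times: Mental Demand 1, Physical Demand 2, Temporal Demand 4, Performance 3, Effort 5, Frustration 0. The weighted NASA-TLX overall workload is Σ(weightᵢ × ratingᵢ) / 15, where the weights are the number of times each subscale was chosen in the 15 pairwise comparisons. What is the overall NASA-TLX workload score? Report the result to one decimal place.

The tallies are the weights (they sum to 15).
Weighted sum = 1·73 + 2·83 + 4·10 + 3·10 + 5·45 + 0·48
            = 73 + 166 + 40 + 30 + 225 + 0 = 534.
Overall workload = 534 / 15 = 35.6000 ≈ 35.6.

35.6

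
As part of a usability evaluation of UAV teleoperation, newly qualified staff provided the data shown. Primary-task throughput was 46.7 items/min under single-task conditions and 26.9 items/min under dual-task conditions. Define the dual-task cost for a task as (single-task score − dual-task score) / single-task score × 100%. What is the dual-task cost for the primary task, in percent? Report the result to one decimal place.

Cost = (46.7 − 26.9) / 46.7 × 100%
     = 19.8000 / 46.7 × 100% = 42.3983%.
≈ 42.4%.

42.4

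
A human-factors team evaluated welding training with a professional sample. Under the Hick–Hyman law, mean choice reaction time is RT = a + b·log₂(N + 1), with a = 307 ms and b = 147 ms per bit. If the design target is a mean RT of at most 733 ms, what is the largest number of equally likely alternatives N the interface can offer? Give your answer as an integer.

Set 307 + 147·log₂(N + 1) ≤ 733.
log₂(N + 1) ≤ (733 − 307) / 147 = 2.8980.
N + 1 ≤ 2^2.8980 = 7.4539.
N ≤ 6.4539, so the largest integer N is 6.

6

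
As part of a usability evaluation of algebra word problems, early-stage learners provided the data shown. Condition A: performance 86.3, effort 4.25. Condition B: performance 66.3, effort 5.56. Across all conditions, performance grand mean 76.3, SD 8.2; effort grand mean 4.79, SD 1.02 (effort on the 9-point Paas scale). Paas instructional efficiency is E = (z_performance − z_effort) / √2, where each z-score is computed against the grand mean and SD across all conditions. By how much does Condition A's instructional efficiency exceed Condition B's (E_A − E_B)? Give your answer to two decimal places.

Condition A: z_P = (86.3 − 76.3)/8.2 = 1.2195; z_E = (4.25 − 4.79)/1.02 = -0.5294; E_A = (1.2195 − (-0.5294))/√2 = 1.2367.
Condition B: z_P = (66.3 − 76.3)/8.2 = -1.2195; z_E = (5.56 − 4.79)/1.02 = 0.7549; E_B = (-1.2195 − 0.7549)/√2 = -1.3961.
E_A − E_B = 1.2367 − (-1.3961) = 2.6328 ≈ 2.63.

2.63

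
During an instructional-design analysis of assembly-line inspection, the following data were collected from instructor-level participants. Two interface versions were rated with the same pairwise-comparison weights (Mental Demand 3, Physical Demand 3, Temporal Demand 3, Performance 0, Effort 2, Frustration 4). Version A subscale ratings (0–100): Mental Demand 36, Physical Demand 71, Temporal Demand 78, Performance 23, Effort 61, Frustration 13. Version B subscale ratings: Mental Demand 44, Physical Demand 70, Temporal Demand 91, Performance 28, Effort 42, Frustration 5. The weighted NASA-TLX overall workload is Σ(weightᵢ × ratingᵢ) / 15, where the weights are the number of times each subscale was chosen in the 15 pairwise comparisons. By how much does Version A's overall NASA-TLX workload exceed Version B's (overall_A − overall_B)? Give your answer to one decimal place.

Version A weighted sum = 3·36 + 3·71 + 3·78 + 0·23 + 2·61 + 4·13 = 108 + 213 + 234 + 0 + 122 + 52 = 729; overall_A = 729/15 = 48.6000.
Version B weighted sum = 3·44 + 3·70 + 3·91 + 0·28 + 2·42 + 4·5 = 132 + 210 + 273 + 0 + 84 + 20 = 719; overall_B = 719/15 = 47.9333.
Difference = 48.6000 − 47.9333 = 0.6667 ≈ 0.7.

0.7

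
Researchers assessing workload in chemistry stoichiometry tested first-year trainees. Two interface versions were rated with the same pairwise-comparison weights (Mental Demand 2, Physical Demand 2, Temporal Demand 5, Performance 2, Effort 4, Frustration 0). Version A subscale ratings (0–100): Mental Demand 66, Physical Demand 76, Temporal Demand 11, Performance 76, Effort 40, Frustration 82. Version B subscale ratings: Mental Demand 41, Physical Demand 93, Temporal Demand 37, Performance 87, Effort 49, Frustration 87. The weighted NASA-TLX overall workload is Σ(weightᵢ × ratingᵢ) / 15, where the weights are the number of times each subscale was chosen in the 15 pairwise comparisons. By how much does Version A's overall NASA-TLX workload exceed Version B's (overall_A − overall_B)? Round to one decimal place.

Version A weighted sum = 2·66 + 2·76 + 5·11 + 2·76 + 4·40 + 0·82 = 132 + 152 + 55 + 152 + 160 + 0 = 651; overall_A = 651/15 = 43.4000.
Version B weighted sum = 2·41 + 2·93 + 5·37 + 2·87 + 4·49 + 0·87 = 82 + 186 + 185 + 174 + 196 + 0 = 823; overall_B = 823/15 = 54.8667.
Difference = 43.4000 − 54.8667 = -11.4667 ≈ -11.5.

-11.5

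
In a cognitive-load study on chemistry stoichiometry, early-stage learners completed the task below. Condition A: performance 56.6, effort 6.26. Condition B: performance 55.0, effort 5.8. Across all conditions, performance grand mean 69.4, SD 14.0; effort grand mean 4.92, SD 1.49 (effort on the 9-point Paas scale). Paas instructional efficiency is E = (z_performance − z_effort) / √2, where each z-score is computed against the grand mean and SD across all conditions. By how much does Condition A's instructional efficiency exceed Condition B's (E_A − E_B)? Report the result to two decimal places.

-0.14

Condition A: z_P = (56.6 − 69.4)/14.0 = -0.9143; z_E = (6.26 − 4.92)/1.49 = 0.8993; E_A = (-0.9143 − 0.8993)/√2 = -1.2824.
Condition B: z_P = (55.0 − 69.4)/14.0 = -1.0286; z_E = (5.8 − 4.92)/1.49 = 0.5906; E_B = (-1.0286 − 0.5906)/√2 = -1.1449.
E_A − E_B = -1.2824 − (-1.1449) = -0.1375 ≈ -0.14.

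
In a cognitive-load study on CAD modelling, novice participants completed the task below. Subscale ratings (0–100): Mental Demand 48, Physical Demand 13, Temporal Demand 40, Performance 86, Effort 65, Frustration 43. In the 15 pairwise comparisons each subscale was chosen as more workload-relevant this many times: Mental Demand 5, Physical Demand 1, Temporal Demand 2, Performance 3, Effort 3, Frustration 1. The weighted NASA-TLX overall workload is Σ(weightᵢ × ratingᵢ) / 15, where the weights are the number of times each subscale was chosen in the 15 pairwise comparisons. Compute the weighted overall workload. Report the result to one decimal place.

The tallies are the weights (they sum to 15).
Weighted sum = 5·48 + 1·13 + 2·40 + 3·86 + 3·65 + 1·43
            = 240 + 13 + 80 + 258 + 195 + 43 = 829.
Overall workload = 829 / 15 = 55.2667 ≈ 55.3.

55.3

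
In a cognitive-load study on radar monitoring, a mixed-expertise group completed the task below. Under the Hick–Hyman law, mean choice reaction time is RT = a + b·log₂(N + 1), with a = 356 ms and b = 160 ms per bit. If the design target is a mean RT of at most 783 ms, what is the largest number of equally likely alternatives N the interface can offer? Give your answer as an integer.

5

Set 356 + 160·log₂(N + 1) ≤ 783.
log₂(N + 1) ≤ (783 − 356) / 160 = 2.6688.
N + 1 ≤ 2^2.6688 = 6.3590.
N ≤ 5.3590, so the largest integer N is 5.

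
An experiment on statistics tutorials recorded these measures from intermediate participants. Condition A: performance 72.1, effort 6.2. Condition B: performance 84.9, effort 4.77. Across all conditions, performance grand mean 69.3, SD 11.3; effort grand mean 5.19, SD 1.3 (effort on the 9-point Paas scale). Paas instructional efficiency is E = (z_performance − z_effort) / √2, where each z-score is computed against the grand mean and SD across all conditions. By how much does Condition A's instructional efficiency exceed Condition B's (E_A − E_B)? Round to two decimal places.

Condition A: z_P = (72.1 − 69.3)/11.3 = 0.2478; z_E = (6.2 − 5.19)/1.3 = 0.7769; E_A = (0.2478 − 0.7769)/√2 = -0.3741.
Condition B: z_P = (84.9 − 69.3)/11.3 = 1.3805; z_E = (4.77 − 5.19)/1.3 = -0.3231; E_B = (1.3805 − (-0.3231))/√2 = 1.2046.
E_A − E_B = -0.3741 − 1.2046 = -1.5787 ≈ -1.58.

-1.58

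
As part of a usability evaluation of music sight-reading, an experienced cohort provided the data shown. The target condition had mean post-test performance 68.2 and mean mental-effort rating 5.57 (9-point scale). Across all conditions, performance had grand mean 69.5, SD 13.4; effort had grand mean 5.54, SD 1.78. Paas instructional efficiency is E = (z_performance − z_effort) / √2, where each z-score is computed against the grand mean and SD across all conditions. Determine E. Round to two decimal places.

z_performance = (68.2 − 69.5) / 13.4 = -1.3000 / 13.4 = -0.0970.
z_effort = (5.57 − 5.54) / 1.78 = 0.0300 / 1.78 = 0.0169.
z_P − z_E = -0.0970 − 0.0169 = -0.1139.
E = -0.1139 / √2 = -0.1139 / 1.41421 = -0.0805 ≈ -0.08.

-0.08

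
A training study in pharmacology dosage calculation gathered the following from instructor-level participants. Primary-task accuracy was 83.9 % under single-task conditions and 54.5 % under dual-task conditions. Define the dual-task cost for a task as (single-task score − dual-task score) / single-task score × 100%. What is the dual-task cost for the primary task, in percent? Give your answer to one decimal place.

35.0

Cost = (83.9 − 54.5) / 83.9 × 100%
     = 29.4000 / 83.9 × 100% = 35.0417%.
≈ 35.0%.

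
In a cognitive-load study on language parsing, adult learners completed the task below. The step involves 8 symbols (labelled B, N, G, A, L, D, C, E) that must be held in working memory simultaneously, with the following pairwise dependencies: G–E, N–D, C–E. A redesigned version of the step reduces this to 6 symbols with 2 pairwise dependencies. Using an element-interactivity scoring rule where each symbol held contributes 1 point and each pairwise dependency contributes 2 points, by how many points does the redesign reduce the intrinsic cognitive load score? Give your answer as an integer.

4

Original: 8 × 1 + 3 × 2 = 8 + 6 = 14.
Redesigned: 6 × 1 + 2 × 2 = 6 + 4 = 10.
Reduction = 14 − 10 = 4.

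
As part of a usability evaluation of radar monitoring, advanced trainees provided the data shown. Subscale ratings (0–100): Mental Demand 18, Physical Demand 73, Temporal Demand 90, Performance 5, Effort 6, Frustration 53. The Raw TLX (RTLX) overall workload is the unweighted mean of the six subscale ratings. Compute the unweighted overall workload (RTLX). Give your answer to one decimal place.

Sum of ratings = 18 + 73 + 90 + 5 + 6 + 53 = 245.
RTLX = 245 / 6 = 40.8333 ≈ 40.8.

40.8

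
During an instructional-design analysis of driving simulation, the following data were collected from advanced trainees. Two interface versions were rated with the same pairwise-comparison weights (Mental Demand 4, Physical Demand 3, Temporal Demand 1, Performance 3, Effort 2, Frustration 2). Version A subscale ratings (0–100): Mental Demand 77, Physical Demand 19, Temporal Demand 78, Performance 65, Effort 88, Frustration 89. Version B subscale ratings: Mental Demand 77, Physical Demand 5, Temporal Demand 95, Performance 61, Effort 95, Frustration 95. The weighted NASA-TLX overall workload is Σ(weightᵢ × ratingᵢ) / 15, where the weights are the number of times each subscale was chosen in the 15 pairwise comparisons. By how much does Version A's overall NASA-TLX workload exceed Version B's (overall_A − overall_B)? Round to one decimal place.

Version A weighted sum = 4·77 + 3·19 + 1·78 + 3·65 + 2·88 + 2·89 = 308 + 57 + 78 + 195 + 176 + 178 = 992; overall_A = 992/15 = 66.1333.
Version B weighted sum = 4·77 + 3·5 + 1·95 + 3·61 + 2·95 + 2·95 = 308 + 15 + 95 + 183 + 190 + 190 = 981; overall_B = 981/15 = 65.4000.
Difference = 66.1333 − 65.4000 = 0.7333 ≈ 0.7.

0.7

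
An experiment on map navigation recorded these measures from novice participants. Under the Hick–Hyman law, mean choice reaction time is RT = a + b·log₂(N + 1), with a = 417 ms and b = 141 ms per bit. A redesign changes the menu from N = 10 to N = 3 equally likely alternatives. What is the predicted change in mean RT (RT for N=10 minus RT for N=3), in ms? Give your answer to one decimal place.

RT(10) = 417 + 141·log₂(11) = 417 + 141·3.4594 = 904.7754 ms.
RT(3) = 417 + 141·log₂(4) = 417 + 141·2.0000 = 699.0000 ms.
Difference = 904.7754 − 699.0000 = 205.7754 ≈ 205.8 ms.

205.8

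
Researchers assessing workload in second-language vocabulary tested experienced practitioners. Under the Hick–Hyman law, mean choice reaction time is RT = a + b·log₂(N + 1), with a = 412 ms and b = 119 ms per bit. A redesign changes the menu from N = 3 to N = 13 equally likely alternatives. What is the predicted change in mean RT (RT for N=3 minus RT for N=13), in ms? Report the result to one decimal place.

-215.1

RT(3) = 412 + 119·log₂(4) = 412 + 119·2.0000 = 650.0000 ms.
RT(13) = 412 + 119·log₂(14) = 412 + 119·3.8074 = 865.0806 ms.
Difference = 650.0000 − 865.0806 = -215.0806 ≈ -215.1 ms.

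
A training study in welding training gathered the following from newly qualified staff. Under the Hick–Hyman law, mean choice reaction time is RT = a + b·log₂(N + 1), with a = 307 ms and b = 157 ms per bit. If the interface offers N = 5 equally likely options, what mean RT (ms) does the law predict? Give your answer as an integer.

713

log₂(5 + 1) = log₂(6) = 2.5850.
RT = 307 + 157 × 2.5850 = 307 + 405.8450 = 712.8450 ms.
≈ 713 ms.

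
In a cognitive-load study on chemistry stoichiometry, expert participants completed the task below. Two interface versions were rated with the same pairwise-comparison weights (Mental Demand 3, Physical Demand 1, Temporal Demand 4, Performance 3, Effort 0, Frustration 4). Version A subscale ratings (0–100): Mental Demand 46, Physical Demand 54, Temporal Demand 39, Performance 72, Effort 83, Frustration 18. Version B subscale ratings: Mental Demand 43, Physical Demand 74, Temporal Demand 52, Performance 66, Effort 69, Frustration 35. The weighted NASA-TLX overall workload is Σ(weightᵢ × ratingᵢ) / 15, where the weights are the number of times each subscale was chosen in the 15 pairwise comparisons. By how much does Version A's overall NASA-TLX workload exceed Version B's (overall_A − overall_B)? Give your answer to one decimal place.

Version A weighted sum = 3·46 + 1·54 + 4·39 + 3·72 + 0·83 + 4·18 = 138 + 54 + 156 + 216 + 0 + 72 = 636; overall_A = 636/15 = 42.4000.
Version B weighted sum = 3·43 + 1·74 + 4·52 + 3·66 + 0·69 + 4·35 = 129 + 74 + 208 + 198 + 0 + 140 = 749; overall_B = 749/15 = 49.9333.
Difference = 42.4000 − 49.9333 = -7.5333 ≈ -7.5.

-7.5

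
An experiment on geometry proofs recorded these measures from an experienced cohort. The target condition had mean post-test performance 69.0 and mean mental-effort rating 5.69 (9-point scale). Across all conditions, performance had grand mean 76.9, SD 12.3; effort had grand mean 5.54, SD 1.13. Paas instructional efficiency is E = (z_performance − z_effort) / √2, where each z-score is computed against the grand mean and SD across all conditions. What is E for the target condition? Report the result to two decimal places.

z_performance = (69.0 − 76.9) / 12.3 = -7.9000 / 12.3 = -0.6423.
z_effort = (5.69 − 5.54) / 1.13 = 0.1500 / 1.13 = 0.1327.
z_P − z_E = -0.6423 − 0.1327 = -0.7750.
E = -0.7750 / √2 = -0.7750 / 1.41421 = -0.5480 ≈ -0.55.

-0.55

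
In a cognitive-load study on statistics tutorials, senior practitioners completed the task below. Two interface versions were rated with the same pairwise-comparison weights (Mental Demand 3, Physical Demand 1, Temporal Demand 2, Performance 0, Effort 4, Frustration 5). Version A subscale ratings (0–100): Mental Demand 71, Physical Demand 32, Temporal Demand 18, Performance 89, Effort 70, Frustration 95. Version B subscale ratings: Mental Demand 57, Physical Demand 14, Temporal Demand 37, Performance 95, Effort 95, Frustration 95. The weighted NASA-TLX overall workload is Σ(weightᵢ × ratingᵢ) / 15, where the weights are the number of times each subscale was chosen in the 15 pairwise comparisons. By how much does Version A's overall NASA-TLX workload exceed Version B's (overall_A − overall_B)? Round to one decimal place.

Version A weighted sum = 3·71 + 1·32 + 2·18 + 0·89 + 4·70 + 5·95 = 213 + 32 + 36 + 0 + 280 + 475 = 1036; overall_A = 1036/15 = 69.0667.
Version B weighted sum = 3·57 + 1·14 + 2·37 + 0·95 + 4·95 + 5·95 = 171 + 14 + 74 + 0 + 380 + 475 = 1114; overall_B = 1114/15 = 74.2667.
Difference = 69.0667 − 74.2667 = -5.2000 ≈ -5.2.

-5.2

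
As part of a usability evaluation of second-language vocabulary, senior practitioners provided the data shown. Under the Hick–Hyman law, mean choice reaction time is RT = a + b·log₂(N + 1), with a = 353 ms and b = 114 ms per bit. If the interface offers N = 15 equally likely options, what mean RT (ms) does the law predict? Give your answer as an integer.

log₂(15 + 1) = log₂(16) = 4.0000.
RT = 353 + 114 × 4.0000 = 353 + 456.0000 = 809.0000 ms.
≈ 809 ms.

809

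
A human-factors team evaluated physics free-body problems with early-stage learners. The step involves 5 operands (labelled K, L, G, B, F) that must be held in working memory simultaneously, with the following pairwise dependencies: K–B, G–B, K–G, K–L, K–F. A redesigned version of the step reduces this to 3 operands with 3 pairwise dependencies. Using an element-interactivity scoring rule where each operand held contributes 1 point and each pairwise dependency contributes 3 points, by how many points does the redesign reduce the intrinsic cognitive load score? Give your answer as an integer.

8

Original: 5 × 1 + 5 × 3 = 5 + 15 = 20.
Redesigned: 3 × 1 + 3 × 3 = 3 + 9 = 12.
Reduction = 20 − 12 = 8.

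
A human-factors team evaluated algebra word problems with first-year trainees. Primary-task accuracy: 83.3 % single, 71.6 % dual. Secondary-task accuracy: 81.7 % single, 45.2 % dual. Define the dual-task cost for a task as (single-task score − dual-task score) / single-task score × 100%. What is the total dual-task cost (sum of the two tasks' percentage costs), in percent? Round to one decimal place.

Primary cost = (83.3 − 71.6) / 83.3 × 100% = 14.0456%.
Secondary cost = (81.7 − 45.2) / 81.7 × 100% = 44.6756%.
Total = 14.0456% + 44.6756% = 58.7212% ≈ 58.7%.

58.7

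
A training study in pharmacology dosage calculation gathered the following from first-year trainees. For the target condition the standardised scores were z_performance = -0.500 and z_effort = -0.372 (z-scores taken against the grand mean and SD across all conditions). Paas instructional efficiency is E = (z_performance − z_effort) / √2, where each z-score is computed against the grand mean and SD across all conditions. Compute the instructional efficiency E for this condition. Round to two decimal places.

z_P − z_E = -0.500 − (-0.372) = -0.1280.
E = -0.1280 / √2 = -0.1280 / 1.41421 = -0.0905 ≈ -0.09.

-0.09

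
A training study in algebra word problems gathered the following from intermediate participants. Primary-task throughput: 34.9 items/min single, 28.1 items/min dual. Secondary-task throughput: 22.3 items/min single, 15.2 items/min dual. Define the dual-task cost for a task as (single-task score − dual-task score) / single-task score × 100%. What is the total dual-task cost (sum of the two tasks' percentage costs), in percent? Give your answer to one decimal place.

51.3

Primary cost = (34.9 − 28.1) / 34.9 × 100% = 19.4842%.
Secondary cost = (22.3 − 15.2) / 22.3 × 100% = 31.8386%.
Total = 19.4842% + 31.8386% = 51.3228% ≈ 51.3%.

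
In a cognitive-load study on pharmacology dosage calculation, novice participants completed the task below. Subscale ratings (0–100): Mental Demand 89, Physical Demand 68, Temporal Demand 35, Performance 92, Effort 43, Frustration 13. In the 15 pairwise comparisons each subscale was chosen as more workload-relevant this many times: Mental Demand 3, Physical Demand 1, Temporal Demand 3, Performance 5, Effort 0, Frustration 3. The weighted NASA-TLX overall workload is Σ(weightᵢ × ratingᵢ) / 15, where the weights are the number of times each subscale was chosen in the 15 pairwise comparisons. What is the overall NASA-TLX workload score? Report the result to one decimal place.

The tallies are the weights (they sum to 15).
Weighted sum = 3·89 + 1·68 + 3·35 + 5·92 + 0·43 + 3·13
            = 267 + 68 + 105 + 460 + 0 + 39 = 939.
Overall workload = 939 / 15 = 62.6000 ≈ 62.6.

62.6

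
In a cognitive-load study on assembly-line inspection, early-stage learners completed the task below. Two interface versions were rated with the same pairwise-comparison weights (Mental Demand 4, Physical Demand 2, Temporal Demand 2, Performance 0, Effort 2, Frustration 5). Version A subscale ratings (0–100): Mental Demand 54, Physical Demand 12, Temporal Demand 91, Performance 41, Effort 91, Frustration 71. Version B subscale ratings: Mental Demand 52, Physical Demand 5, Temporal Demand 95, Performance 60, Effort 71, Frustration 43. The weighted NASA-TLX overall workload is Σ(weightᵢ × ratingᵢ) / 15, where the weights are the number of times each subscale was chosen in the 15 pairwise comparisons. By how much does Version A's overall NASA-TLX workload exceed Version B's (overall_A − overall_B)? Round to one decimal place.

Version A weighted sum = 4·54 + 2·12 + 2·91 + 0·41 + 2·91 + 5·71 = 216 + 24 + 182 + 0 + 182 + 355 = 959; overall_A = 959/15 = 63.9333.
Version B weighted sum = 4·52 + 2·5 + 2·95 + 0·60 + 2·71 + 5·43 = 208 + 10 + 190 + 0 + 142 + 215 = 765; overall_B = 765/15 = 51.0000.
Difference = 63.9333 − 51.0000 = 12.9333 ≈ 12.9.

12.9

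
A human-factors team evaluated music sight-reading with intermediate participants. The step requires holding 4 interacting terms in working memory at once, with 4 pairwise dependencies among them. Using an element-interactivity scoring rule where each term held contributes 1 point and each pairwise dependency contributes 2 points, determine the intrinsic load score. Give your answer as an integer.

12

Element contribution: 4 × 1 = 4.
Interaction contribution: 4 × 2 = 8.
Intrinsic load = 4 + 8 = 12.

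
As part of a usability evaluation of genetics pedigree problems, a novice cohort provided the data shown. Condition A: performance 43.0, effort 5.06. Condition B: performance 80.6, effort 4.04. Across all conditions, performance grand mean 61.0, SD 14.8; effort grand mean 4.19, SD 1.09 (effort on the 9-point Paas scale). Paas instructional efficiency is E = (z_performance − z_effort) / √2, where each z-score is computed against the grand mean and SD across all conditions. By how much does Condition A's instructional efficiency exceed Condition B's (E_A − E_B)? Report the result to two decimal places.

-2.46

Condition A: z_P = (43.0 − 61.0)/14.8 = -1.2162; z_E = (5.06 − 4.19)/1.09 = 0.7982; E_A = (-1.2162 − 0.7982)/√2 = -1.4244.
Condition B: z_P = (80.6 − 61.0)/14.8 = 1.3243; z_E = (4.04 − 4.19)/1.09 = -0.1376; E_B = (1.3243 − (-0.1376))/√2 = 1.0337.
E_A − E_B = -1.4244 − 1.0337 = -2.4581 ≈ -2.46.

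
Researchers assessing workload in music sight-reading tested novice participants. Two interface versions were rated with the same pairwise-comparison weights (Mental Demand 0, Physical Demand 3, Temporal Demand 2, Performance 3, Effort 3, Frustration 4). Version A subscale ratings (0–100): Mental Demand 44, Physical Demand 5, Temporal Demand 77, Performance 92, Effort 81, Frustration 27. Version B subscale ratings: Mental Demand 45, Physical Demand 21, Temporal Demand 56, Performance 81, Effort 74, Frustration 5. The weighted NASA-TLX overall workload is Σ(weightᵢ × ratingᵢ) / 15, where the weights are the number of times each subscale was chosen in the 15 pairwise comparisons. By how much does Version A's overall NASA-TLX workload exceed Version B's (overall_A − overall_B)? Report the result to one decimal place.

9.1

Version A weighted sum = 0·44 + 3·5 + 2·77 + 3·92 + 3·81 + 4·27 = 0 + 15 + 154 + 276 + 243 + 108 = 796; overall_A = 796/15 = 53.0667.
Version B weighted sum = 0·45 + 3·21 + 2·56 + 3·81 + 3·74 + 4·5 = 0 + 63 + 112 + 243 + 222 + 20 = 660; overall_B = 660/15 = 44.0000.
Difference = 53.0667 − 44.0000 = 9.0667 ≈ 9.1.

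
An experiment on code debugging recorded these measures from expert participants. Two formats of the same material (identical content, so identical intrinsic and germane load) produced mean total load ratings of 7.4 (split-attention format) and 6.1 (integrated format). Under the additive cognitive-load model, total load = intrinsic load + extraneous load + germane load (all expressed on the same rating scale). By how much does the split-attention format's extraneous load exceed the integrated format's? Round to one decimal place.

Intrinsic and germane load are equal across formats, so the difference in total load equals the difference in extraneous load.
Extraneous-load difference = 7.4 − 6.1 = 1.3.

1.3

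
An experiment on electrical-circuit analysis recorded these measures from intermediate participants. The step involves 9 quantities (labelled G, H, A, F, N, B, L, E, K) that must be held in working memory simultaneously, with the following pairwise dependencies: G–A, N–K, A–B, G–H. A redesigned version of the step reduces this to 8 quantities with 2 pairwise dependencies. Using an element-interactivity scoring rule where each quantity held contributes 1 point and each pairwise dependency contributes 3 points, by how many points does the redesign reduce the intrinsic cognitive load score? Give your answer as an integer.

Original: 9 × 1 + 4 × 3 = 9 + 12 = 21.
Redesigned: 8 × 1 + 2 × 3 = 8 + 6 = 14.
Reduction = 21 − 14 = 7.

7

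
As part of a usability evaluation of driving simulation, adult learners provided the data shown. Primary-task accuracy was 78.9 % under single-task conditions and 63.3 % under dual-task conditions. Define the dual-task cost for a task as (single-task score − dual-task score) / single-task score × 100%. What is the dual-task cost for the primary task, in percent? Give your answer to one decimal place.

Cost = (78.9 − 63.3) / 78.9 × 100%
     = 15.6000 / 78.9 × 100% = 19.7719%.
≈ 19.8%.

19.8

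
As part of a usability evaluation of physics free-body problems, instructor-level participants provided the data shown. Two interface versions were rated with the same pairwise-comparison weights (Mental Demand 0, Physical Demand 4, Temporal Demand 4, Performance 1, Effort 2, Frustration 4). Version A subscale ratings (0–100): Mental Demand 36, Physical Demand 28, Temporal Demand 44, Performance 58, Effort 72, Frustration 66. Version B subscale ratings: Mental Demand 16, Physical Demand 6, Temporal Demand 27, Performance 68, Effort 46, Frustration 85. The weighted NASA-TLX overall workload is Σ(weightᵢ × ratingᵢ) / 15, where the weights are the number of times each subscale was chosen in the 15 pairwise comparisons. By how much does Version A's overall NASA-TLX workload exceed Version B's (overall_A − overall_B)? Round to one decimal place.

Version A weighted sum = 0·36 + 4·28 + 4·44 + 1·58 + 2·72 + 4·66 = 0 + 112 + 176 + 58 + 144 + 264 = 754; overall_A = 754/15 = 50.2667.
Version B weighted sum = 0·16 + 4·6 + 4·27 + 1·68 + 2·46 + 4·85 = 0 + 24 + 108 + 68 + 92 + 340 = 632; overall_B = 632/15 = 42.1333.
Difference = 50.2667 − 42.1333 = 8.1334 ≈ 8.1.

8.1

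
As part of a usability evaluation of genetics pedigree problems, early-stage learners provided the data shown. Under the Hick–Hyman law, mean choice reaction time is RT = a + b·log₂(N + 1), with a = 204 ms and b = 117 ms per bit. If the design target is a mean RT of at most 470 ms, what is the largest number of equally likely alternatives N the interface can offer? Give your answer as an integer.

3

Set 204 + 117·log₂(N + 1) ≤ 470.
log₂(N + 1) ≤ (470 − 204) / 117 = 2.2735.
N + 1 ≤ 2^2.2735 = 4.8349.
N ≤ 3.8349, so the largest integer N is 3.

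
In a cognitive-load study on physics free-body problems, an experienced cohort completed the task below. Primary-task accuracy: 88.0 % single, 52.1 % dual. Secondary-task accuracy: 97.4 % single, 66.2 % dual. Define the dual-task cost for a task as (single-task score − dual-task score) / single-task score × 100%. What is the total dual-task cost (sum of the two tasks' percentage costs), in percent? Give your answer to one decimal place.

72.8

Primary cost = (88.0 − 52.1) / 88.0 × 100% = 40.7955%.
Secondary cost = (97.4 − 66.2) / 97.4 × 100% = 32.0329%.
Total = 40.7955% + 32.0329% = 72.8284% ≈ 72.8%.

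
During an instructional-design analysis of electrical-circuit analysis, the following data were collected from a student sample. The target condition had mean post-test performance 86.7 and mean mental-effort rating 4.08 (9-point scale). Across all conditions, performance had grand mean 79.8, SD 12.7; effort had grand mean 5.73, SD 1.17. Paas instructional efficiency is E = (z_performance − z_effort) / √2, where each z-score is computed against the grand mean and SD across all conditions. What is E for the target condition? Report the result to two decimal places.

1.38

z_performance = (86.7 − 79.8) / 12.7 = 6.9000 / 12.7 = 0.5433.
z_effort = (4.08 − 5.73) / 1.17 = -1.6500 / 1.17 = -1.4103.
z_P − z_E = 0.5433 − (-1.4103) = 1.9536.
E = 1.9536 / √2 = 1.9536 / 1.41421 = 1.3814 ≈ 1.38.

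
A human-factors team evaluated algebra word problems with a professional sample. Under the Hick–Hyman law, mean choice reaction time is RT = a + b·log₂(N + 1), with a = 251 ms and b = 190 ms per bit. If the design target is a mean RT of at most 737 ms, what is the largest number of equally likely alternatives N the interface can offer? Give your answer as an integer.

Set 251 + 190·log₂(N + 1) ≤ 737.
log₂(N + 1) ≤ (737 − 251) / 190 = 2.5579.
N + 1 ≤ 2^2.5579 = 5.8885.
N ≤ 4.8885, so the largest integer N is 4.

4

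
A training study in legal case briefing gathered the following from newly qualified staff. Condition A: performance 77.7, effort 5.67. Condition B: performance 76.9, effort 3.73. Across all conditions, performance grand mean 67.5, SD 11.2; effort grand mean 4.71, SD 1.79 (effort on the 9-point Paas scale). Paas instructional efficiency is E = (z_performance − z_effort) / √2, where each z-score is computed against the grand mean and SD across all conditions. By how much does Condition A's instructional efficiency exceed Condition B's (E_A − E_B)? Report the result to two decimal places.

-0.72

Condition A: z_P = (77.7 − 67.5)/11.2 = 0.9107; z_E = (5.67 − 4.71)/1.79 = 0.5363; E_A = (0.9107 − 0.5363)/√2 = 0.2647.
Condition B: z_P = (76.9 − 67.5)/11.2 = 0.8393; z_E = (3.73 − 4.71)/1.79 = -0.5475; E_B = (0.8393 − (-0.5475))/√2 = 0.9806.
E_A − E_B = 0.2647 − 0.9806 = -0.7159 ≈ -0.72.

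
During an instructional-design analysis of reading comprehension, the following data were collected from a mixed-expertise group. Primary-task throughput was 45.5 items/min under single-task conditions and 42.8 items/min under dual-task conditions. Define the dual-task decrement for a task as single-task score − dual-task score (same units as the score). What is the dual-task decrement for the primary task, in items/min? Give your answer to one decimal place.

Decrement = 45.5 − 42.8 = 2.7000 items/min ≈ 2.7 items/min.

2.7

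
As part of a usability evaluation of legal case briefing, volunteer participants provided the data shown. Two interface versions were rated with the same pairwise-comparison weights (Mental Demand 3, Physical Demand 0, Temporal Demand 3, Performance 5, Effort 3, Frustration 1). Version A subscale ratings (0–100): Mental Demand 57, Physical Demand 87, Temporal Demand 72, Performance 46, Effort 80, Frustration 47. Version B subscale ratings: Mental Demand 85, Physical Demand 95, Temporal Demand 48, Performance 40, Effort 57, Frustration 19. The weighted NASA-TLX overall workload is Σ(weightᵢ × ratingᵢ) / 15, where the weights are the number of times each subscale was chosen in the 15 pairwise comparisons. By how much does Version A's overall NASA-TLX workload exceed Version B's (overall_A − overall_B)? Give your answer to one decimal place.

7.7

Version A weighted sum = 3·57 + 0·87 + 3·72 + 5·46 + 3·80 + 1·47 = 171 + 0 + 216 + 230 + 240 + 47 = 904; overall_A = 904/15 = 60.2667.
Version B weighted sum = 3·85 + 0·95 + 3·48 + 5·40 + 3·57 + 1·19 = 255 + 0 + 144 + 200 + 171 + 19 = 789; overall_B = 789/15 = 52.6000.
Difference = 60.2667 − 52.6000 = 7.6667 ≈ 7.7.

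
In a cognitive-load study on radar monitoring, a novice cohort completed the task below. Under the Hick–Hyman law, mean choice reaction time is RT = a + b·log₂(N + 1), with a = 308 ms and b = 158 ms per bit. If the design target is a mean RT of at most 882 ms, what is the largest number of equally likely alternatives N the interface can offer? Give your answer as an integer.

Set 308 + 158·log₂(N + 1) ≤ 882.
log₂(N + 1) ≤ (882 − 308) / 158 = 3.6329.
N + 1 ≤ 2^3.6329 = 12.4054.
N ≤ 11.4054, so the largest integer N is 11.

11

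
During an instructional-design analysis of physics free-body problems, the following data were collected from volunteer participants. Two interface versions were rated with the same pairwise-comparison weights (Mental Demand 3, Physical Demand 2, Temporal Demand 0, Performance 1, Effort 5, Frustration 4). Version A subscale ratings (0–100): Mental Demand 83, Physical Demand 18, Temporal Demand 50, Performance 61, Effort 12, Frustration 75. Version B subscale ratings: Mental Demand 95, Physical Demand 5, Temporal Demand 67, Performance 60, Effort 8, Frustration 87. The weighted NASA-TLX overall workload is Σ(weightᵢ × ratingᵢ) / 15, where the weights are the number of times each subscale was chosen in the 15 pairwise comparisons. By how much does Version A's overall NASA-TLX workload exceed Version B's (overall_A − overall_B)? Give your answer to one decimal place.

-2.5

Version A weighted sum = 3·83 + 2·18 + 0·50 + 1·61 + 5·12 + 4·75 = 249 + 36 + 0 + 61 + 60 + 300 = 706; overall_A = 706/15 = 47.0667.
Version B weighted sum = 3·95 + 2·5 + 0·67 + 1·60 + 5·8 + 4·87 = 285 + 10 + 0 + 60 + 40 + 348 = 743; overall_B = 743/15 = 49.5333.
Difference = 47.0667 − 49.5333 = -2.4666 ≈ -2.5.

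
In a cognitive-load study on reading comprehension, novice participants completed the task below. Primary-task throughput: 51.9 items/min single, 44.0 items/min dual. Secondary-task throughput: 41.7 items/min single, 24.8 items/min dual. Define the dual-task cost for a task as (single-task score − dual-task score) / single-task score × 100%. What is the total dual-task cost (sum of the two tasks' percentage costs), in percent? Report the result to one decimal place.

55.7

Primary cost = (51.9 − 44.0) / 51.9 × 100% = 15.2216%.
Secondary cost = (41.7 − 24.8) / 41.7 × 100% = 40.5276%.
Total = 15.2216% + 40.5276% = 55.7492% ≈ 55.7%.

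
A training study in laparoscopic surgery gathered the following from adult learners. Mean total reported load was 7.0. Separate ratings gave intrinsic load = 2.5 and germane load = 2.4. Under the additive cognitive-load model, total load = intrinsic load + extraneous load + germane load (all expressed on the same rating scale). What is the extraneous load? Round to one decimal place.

2.1

extraneous load = total − intrinsic − germane
             = 7.0 − 2.5 − 2.4 = 2.1.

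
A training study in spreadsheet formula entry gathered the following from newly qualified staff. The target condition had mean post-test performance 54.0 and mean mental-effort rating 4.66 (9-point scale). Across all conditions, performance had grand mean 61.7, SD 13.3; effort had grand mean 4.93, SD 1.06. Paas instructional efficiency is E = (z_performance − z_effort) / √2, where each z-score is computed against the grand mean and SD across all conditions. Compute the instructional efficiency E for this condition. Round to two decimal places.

z_performance = (54.0 − 61.7) / 13.3 = -7.7000 / 13.3 = -0.5789.
z_effort = (4.66 − 4.93) / 1.06 = -0.2700 / 1.06 = -0.2547.
z_P − z_E = -0.5789 − (-0.2547) = -0.3242.
E = -0.3242 / √2 = -0.3242 / 1.41421 = -0.2292 ≈ -0.23.

-0.23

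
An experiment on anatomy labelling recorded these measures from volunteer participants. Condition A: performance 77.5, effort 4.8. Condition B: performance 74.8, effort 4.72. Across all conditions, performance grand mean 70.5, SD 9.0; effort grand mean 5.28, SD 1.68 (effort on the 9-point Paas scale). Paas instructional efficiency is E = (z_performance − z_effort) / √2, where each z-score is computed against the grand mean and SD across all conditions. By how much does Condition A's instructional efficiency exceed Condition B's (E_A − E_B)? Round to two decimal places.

0.18

Condition A: z_P = (77.5 − 70.5)/9.0 = 0.7778; z_E = (4.8 − 5.28)/1.68 = -0.2857; E_A = (0.7778 − (-0.2857))/√2 = 0.7520.
Condition B: z_P = (74.8 − 70.5)/9.0 = 0.4778; z_E = (4.72 − 5.28)/1.68 = -0.3333; E_B = (0.4778 − (-0.3333))/√2 = 0.5735.
E_A − E_B = 0.7520 − 0.5735 = 0.1785 ≈ 0.18.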